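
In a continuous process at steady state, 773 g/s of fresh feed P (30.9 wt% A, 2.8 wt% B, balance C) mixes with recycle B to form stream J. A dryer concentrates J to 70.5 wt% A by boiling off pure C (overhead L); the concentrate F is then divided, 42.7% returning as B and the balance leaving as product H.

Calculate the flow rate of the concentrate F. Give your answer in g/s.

591.3 g/s

Overall A balance (none leaves overhead): A in fresh feed = A in product, i.e. 773×0.309 = (1−0.427)·F·0.705.
F = 238.86/(0.705×0.573) = 591.28 g/s.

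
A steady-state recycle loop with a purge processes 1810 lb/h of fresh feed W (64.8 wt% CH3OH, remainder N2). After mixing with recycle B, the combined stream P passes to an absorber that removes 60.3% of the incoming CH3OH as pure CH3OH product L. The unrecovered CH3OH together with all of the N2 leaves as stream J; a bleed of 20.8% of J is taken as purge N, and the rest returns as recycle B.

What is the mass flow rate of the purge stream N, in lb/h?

N2 enters only via W and leaves only via the purge: 1810×0.352 = 0.208×(N2 in J), and the absorber passes all N2, so N2 in P = N2 in J = 3063.1 lb/h.
CH3OH in P: m_A = 1810×0.648 + (1−0.208)·(1−0.603)·m_A, so m_A = 1172.9/0.6856 = 1710.8 lb/h.
J = (1−0.603)×1710.8 + 3063.1 = 3742.3 lb/h.
Purge N = 0.208×3742.3 = 778.39 lb/h.

778.4 lb/h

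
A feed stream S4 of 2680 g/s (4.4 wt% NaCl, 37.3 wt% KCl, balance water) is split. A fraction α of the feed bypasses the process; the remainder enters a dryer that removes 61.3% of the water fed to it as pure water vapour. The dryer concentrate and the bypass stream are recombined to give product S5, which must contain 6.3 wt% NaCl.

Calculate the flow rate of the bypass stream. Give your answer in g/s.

418.4 g/s

All 2680×0.044 = 117.92 g/s of NaCl reaches S5, so S5 = 117.92/0.063 = 1871.7 g/s and vapour = 808.25 g/s.
The evaporator receives (1−α)·2680 of feed at 0.583 water and removes 0.613 of that water:
0.613×0.583×(1−α)×2680 = 808.25
(1−α) = 808.25/957.78 = 0.8439;  α = 0.1561.
Bypass flow = 0.1561×2680 = 418.38 g/s.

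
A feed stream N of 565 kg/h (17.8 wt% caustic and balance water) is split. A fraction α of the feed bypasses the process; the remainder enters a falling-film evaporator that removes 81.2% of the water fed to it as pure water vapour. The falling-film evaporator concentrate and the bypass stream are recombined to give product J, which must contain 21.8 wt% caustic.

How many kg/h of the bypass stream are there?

409.7 kg/h

All 565×0.178 = 100.57 kg/h of caustic reaches J, so J = 100.57/0.218 = 461.33 kg/h and vapour = 103.67 kg/h.
The evaporator receives (1−α)·565 of feed at 0.822 water and removes 0.812 of that water:
0.812×0.822×(1−α)×565 = 103.67
(1−α) = 103.67/377.12 = 0.2749;  α = 0.7251.
Bypass flow = 0.7251×565 = 409.68 kg/h.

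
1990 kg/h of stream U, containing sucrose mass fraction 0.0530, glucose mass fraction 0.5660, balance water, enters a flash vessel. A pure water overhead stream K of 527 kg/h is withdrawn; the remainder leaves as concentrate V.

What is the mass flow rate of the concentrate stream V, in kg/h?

1463 kg/h

Concentrate = 1990 − 527 = 1463 kg/h.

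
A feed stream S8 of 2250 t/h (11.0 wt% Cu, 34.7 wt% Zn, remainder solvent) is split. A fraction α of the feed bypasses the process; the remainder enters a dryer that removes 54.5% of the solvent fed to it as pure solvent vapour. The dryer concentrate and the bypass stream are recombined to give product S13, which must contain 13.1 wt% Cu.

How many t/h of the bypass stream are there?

All 2250×0.110 = 247.5 t/h of Cu reaches S13, so S13 = 247.5/0.131 = 1889.3 t/h and vapour = 360.69 t/h.
The evaporator receives (1−α)·2250 of feed at 0.543 solvent and removes 0.545 of that solvent:
0.545×0.543×(1−α)×2250 = 360.69
(1−α) = 360.69/665.85 = 0.5417;  α = 0.4583.
Bypass flow = 0.4583×2250 = 1031.2 t/h.

1031 t/h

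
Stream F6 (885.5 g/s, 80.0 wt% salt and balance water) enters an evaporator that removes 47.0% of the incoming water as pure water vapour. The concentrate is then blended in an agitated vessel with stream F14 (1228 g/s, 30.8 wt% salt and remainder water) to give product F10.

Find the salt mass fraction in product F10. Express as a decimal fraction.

Vapour removed = 0.470×0.200×885.5 = 83.237 g/s; concentrate = 802.26 g/s.
salt reaching the mixer = 708.4 (from concentrate) + 1228×0.308 = 1086.6 g/s.
Product flow = 802.26 + 1228 = 2030.3 g/s; salt fraction = 0.535.

0.535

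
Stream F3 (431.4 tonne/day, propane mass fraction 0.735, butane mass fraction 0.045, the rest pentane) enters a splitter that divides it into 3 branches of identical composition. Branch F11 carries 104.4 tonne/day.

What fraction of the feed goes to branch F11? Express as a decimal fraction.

Fraction to F11 = 104.4/431.4 = 0.2420.

0.242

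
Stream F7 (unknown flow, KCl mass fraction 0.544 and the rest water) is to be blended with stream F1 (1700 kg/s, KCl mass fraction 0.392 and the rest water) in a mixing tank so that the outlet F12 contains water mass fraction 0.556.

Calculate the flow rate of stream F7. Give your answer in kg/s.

884 kg/s

Let F7 be the unknown flow. Total out = 1700 + F7.
water balance: 1033.6 + 0.456·F7 = 0.556·(1700 + F7)
(0.456 − 0.556)·F7 = 0.556×1700 − 1033.6 = -88.4
F7 = -88.4 / -0.100 = 884 kg/s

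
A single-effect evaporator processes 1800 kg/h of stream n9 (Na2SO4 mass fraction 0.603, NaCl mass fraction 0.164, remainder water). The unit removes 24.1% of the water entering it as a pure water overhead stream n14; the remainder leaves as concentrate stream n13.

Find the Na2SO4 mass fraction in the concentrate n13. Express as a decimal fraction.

0.639

Na2SO4 is not removed: 1800×0.603 = 1085.4 kg/h of Na2SO4 enters n13.
water entering = 1800×0.233 = 419.4 kg/h; overhead removed = 0.241×419.4 = 101.08 kg/h.
Concentrate = 1800 − 101.08 = 1698.9 kg/h.
Mass fraction = 1085.4/1698.9 = 0.639.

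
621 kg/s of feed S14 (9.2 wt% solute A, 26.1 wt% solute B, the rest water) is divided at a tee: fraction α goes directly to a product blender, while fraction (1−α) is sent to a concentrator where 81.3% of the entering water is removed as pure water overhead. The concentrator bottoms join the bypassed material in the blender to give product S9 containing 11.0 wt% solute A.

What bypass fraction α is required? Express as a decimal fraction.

All 621×0.092 = 57.132 kg/s of solute A reaches S9, so S9 = 57.132/0.110 = 519.38 kg/s and vapour = 101.62 kg/s.
The evaporator receives (1−α)·621 of feed at 0.647 water and removes 0.813 of that water:
0.813×0.647×(1−α)×621 = 101.62
(1−α) = 101.62/326.65 = 0.3111;  α = 0.6889.

0.689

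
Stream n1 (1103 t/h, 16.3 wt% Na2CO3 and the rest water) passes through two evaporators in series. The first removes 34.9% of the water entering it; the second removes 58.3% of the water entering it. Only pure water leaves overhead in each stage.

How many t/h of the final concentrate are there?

430.4 t/h

water in feed = 1103×0.837 = 923.21 t/h.
After stage 1: water left = (1−0.349)×923.21 = 601.01; stream total = 780.8 t/h.
After stage 2: water left = (1−0.583)×601.01 = 250.62; final concentrate = 430.41 t/h.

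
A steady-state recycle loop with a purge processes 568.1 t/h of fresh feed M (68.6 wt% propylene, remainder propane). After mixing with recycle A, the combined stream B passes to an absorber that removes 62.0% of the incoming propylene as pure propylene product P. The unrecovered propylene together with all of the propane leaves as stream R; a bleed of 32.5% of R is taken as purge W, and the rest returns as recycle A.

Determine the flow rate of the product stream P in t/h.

propylene in B: m_A = 568.1×0.686 + (1−0.325)·(1−0.620)·m_A, so m_A = 389.72/0.7435 = 524.16 t/h.
Product P = 0.620×524.16 = 324.98 t/h.

325 t/h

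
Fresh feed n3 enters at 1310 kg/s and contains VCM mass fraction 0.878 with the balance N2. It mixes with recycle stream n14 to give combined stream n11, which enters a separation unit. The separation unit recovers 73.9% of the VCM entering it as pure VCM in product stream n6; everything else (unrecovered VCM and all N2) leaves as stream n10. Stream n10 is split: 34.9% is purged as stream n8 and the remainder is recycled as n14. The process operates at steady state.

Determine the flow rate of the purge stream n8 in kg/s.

286 kg/s

N2 enters only via n3 and leaves only via the purge: 1310×0.122 = 0.349×(N2 in n10), and the separation unit passes all N2, so N2 in n11 = N2 in n10 = 457.94 kg/s.
VCM in n11: m_A = 1310×0.878 + (1−0.349)·(1−0.739)·m_A, so m_A = 1150.2/0.8301 = 1385.6 kg/s.
n10 = (1−0.739)×1385.6 + 457.94 = 819.58 kg/s.
Purge n8 = 0.349×819.58 = 286.03 kg/s.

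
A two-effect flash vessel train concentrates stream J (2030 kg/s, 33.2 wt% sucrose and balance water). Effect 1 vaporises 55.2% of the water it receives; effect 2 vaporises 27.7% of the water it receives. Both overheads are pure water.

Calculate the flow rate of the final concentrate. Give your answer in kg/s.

water in feed = 2030×0.668 = 1356 kg/s.
After stage 1: water left = (1−0.552)×1356 = 607.51; stream total = 1281.5 kg/s.
After stage 2: water left = (1−0.277)×607.51 = 439.23; final concentrate = 1113.2 kg/s.

1113 kg/s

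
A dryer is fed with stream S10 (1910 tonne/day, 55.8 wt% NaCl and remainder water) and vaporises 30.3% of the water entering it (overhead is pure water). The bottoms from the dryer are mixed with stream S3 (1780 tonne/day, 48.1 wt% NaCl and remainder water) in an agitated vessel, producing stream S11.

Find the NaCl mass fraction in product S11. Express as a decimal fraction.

0.560

Vapour removed = 0.303×0.442×1910 = 255.8 tonne/day; concentrate = 1654.2 tonne/day.
NaCl reaching the mixer = 1065.8 (from concentrate) + 1780×0.481 = 1922 tonne/day.
Product flow = 1654.2 + 1780 = 3434.2 tonne/day; NaCl fraction = 0.560.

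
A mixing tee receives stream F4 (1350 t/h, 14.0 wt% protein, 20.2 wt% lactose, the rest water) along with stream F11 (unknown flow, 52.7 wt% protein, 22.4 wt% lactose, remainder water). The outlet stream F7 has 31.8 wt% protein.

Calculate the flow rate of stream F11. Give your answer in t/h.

1150 t/h

Let F11 be the unknown flow. Total out = 1350 + F11.
protein balance: 189 + 0.527·F11 = 0.318·(1350 + F11)
(0.527 − 0.318)·F11 = 0.318×1350 − 189 = 240.3
F11 = 240.3 / 0.209 = 1149.8 t/h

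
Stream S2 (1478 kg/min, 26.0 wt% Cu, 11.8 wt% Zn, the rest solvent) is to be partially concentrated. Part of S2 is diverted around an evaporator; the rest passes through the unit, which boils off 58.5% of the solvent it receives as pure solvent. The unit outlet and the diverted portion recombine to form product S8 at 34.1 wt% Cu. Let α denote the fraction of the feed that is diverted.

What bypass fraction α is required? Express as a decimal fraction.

All 1478×0.260 = 384.28 kg/min of Cu reaches S8, so S8 = 384.28/0.341 = 1126.9 kg/min and vapour = 351.08 kg/min.
The evaporator receives (1−α)·1478 of feed at 0.622 solvent and removes 0.585 of that solvent:
0.585×0.622×(1−α)×1478 = 351.08
(1−α) = 351.08/537.8 = 0.6528;  α = 0.3472.

0.347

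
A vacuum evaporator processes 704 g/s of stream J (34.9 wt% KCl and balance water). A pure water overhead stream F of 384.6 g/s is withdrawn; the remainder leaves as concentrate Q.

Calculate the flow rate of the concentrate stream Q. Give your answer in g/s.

319.4 g/s

Concentrate = 704 − 384.6 = 319.4 g/s.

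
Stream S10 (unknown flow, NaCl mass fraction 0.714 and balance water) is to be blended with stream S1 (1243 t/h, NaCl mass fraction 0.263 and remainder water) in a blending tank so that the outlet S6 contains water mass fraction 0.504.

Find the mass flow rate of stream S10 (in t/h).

Let S10 be the unknown flow. Total out = 1243 + S10.
water balance: 916.09 + 0.286·S10 = 0.504·(1243 + S10)
(0.286 − 0.504)·S10 = 0.504×1243 − 916.09 = -289.62
S10 = -289.62 / -0.218 = 1328.5 t/h

1329 t/h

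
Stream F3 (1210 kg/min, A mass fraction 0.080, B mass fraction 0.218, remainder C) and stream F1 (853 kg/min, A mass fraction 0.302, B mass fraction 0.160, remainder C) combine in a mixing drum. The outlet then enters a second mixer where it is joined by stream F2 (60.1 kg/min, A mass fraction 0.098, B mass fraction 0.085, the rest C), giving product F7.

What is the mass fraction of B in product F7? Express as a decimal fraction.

Overall, product flow = 2123.1 kg/min.
B in = 1210×0.218 + 853×0.160 + 60.1×0.085 = 405.37 kg/min.
B fraction in F7 = 0.191.

0.191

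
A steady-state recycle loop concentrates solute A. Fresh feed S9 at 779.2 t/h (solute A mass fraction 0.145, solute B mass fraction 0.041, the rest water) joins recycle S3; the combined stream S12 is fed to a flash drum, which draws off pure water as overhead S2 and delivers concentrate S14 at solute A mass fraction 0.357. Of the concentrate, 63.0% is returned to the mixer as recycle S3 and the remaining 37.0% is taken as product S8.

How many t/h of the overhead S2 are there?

462.7 t/h

Overall solute A balance (none leaves overhead): solute A in fresh feed = solute A in product, i.e. 779.2×0.145 = (1−0.630)·S14·0.357.
S14 = 112.98/(0.357×0.370) = 855.36 t/h.
Recycle S3 = 0.630×855.36 = 538.87 t/h.
Combined feed S12 = 779.2 + 538.87 = 1318.1 t/h.
Overhead S2 = S12 − S14 = 1318.1 − 855.36 = 462.72 t/h.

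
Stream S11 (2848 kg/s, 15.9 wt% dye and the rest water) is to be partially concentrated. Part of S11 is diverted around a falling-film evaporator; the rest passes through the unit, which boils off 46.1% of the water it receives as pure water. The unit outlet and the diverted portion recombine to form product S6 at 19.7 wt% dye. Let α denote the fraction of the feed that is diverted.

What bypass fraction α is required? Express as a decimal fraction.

All 2848×0.159 = 452.83 kg/s of dye reaches S6, so S6 = 452.83/0.197 = 2298.6 kg/s and vapour = 549.36 kg/s.
The evaporator receives (1−α)·2848 of feed at 0.841 water and removes 0.461 of that water:
0.461×0.841×(1−α)×2848 = 549.36
(1−α) = 549.36/1104.2 = 0.4975;  α = 0.5025.

0.502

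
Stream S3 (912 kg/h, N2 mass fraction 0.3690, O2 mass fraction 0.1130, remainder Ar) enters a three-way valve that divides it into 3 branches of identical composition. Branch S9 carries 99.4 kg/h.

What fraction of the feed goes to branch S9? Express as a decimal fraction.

Fraction to S9 = 99.4/912 = 0.1090.

0.109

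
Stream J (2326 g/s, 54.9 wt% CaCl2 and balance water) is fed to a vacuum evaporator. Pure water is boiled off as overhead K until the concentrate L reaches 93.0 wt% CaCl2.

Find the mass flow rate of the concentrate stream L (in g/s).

1373 g/s

CaCl2 is conserved: 2326×0.549 = 1277 g/s all reports to the concentrate.
Concentrate = 1277/(target fraction) = 1373.1 g/s.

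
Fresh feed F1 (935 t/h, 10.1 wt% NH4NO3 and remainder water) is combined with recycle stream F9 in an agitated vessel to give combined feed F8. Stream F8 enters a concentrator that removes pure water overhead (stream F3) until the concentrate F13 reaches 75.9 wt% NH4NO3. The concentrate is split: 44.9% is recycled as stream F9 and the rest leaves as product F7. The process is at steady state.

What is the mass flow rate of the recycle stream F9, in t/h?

Overall NH4NO3 balance (none leaves overhead): NH4NO3 in fresh feed = NH4NO3 in product, i.e. 935×0.101 = (1−0.449)·F13·0.759.
F13 = 94.435/(0.759×0.551) = 225.81 t/h.
Recycle F9 = 0.449×225.81 = 101.39 t/h.

101.4 t/h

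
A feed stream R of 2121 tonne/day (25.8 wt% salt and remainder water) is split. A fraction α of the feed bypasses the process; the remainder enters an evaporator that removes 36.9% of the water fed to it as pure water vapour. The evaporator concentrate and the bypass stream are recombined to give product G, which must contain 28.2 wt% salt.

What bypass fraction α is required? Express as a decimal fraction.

0.689

All 2121×0.258 = 547.22 tonne/day of salt reaches G, so G = 547.22/0.282 = 1940.5 tonne/day and vapour = 180.51 tonne/day.
The evaporator receives (1−α)·2121 of feed at 0.742 water and removes 0.369 of that water:
0.369×0.742×(1−α)×2121 = 180.51
(1−α) = 180.51/580.73 = 0.3108;  α = 0.6892.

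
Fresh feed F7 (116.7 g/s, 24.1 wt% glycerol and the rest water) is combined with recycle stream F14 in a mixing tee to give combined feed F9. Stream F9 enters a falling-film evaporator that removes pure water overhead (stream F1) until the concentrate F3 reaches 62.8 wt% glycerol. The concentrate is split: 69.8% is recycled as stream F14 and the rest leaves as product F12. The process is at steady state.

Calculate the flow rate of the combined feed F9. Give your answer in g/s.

220.2 g/s

Overall glycerol balance (none leaves overhead): glycerol in fresh feed = glycerol in product, i.e. 116.7×0.241 = (1−0.698)·F3·0.628.
F3 = 28.125/(0.628×0.302) = 148.29 g/s.
Recycle F14 = 0.698×148.29 = 103.51 g/s.
Combined feed F9 = 116.7 + 103.51 = 220.21 g/s.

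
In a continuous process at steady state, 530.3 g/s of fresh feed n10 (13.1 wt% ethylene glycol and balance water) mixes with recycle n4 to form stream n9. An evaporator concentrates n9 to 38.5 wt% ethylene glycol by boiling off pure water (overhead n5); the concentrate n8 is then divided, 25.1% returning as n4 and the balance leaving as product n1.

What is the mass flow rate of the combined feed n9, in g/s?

590.8 g/s

Overall ethylene glycol balance (none leaves overhead): ethylene glycol in fresh feed = ethylene glycol in product, i.e. 530.3×0.131 = (1−0.251)·n8·0.385.
n8 = 69.469/(0.385×0.749) = 240.91 g/s.
Recycle n4 = 0.251×240.91 = 60.468 g/s.
Combined feed n9 = 530.3 + 60.468 = 590.77 g/s.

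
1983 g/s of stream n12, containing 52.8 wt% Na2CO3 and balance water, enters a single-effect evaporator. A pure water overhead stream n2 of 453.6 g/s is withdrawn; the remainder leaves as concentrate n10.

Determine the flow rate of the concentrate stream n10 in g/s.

1529 g/s

Concentrate = 1983 − 453.6 = 1529.4 g/s.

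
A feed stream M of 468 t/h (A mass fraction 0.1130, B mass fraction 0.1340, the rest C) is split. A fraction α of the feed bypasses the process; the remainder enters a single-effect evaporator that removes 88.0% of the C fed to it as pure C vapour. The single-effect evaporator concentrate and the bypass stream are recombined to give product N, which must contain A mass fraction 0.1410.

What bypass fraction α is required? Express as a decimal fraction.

All 468×0.113 = 52.884 t/h of A reaches N, so N = 52.884/0.141 = 375.06 t/h and vapour = 92.936 t/h.
The evaporator receives (1−α)·468 of feed at 0.753 C and removes 0.880 of that C:
0.880×0.753×(1−α)×468 = 92.936
(1−α) = 92.936/310.12 = 0.2997;  α = 0.7003.

0.700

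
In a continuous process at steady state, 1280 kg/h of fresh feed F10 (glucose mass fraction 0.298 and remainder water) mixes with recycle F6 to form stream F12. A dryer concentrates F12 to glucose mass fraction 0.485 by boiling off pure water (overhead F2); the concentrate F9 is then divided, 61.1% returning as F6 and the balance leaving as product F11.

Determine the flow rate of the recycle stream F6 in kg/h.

1235 kg/h

Overall glucose balance (none leaves overhead): glucose in fresh feed = glucose in product, i.e. 1280×0.298 = (1−0.611)·F9·0.485.
F9 = 381.44/(0.485×0.389) = 2021.8 kg/h.
Recycle F6 = 0.611×2021.8 = 1235.3 kg/h.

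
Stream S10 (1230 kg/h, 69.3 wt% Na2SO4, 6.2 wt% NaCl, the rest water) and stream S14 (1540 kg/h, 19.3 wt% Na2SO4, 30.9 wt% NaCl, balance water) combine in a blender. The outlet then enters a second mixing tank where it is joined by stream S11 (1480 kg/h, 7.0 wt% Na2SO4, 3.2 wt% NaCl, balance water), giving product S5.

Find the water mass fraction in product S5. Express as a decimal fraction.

Overall, product flow = 4250 kg/h.
water in = 1230×0.245 + 1540×0.498 + 1480×0.898 = 2397.3 kg/h.
water fraction in S5 = 0.564.

0.564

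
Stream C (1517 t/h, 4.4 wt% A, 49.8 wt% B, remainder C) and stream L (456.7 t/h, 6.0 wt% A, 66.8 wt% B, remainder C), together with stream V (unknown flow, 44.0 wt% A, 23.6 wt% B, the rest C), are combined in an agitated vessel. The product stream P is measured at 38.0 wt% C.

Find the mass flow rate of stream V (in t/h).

Let V be the unknown flow. Total out = 1973.7 + V.
C balance: 819.01 + 0.324·V = 0.380·(1973.7 + V)
(0.324 − 0.380)·V = 0.380×1973.7 − 819.01 = -69.002
V = -69.002 / -0.056 = 1232.2 t/h

1232 t/h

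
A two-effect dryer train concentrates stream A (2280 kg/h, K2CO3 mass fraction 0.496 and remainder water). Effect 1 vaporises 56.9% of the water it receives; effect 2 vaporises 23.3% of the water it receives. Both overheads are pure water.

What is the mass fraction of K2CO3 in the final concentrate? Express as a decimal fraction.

water in feed = 2280×0.504 = 1149.1 kg/h.
After stage 1: water left = (1−0.569)×1149.1 = 495.27; stream total = 1626.2 kg/h.
After stage 2: water left = (1−0.233)×495.27 = 379.87; final concentrate = 1510.8 kg/h.
K2CO3 fraction = 1130.9/1510.8 = 0.749.

0.749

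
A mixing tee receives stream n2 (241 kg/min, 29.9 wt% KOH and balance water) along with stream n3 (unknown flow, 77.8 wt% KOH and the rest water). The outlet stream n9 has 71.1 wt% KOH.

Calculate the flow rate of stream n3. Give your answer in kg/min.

Let n3 be the unknown flow. Total out = 241 + n3.
KOH balance: 72.059 + 0.778·n3 = 0.711·(241 + n3)
(0.778 − 0.711)·n3 = 0.711×241 − 72.059 = 99.292
n3 = 99.292 / 0.067 = 1482 kg/min

1482 kg/min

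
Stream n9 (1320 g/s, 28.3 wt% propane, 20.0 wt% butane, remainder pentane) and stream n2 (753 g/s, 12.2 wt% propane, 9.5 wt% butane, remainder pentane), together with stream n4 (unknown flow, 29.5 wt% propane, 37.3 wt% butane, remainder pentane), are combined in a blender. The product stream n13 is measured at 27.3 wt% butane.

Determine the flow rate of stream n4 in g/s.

Let n4 be the unknown flow. Total out = 2073 + n4.
butane balance: 335.53 + 0.373·n4 = 0.273·(2073 + n4)
(0.373 − 0.273)·n4 = 0.273×2073 − 335.53 = 230.39
n4 = 230.39 / 0.100 = 2303.9 g/s

2304 g/s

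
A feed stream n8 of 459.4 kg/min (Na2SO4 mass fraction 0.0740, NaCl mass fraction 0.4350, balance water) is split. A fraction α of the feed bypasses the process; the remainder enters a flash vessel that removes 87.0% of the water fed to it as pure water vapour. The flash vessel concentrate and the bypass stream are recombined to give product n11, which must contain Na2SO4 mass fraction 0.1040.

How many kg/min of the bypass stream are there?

All 459.4×0.074 = 33.996 kg/min of Na2SO4 reaches n11, so n11 = 33.996/0.104 = 326.88 kg/min and vapour = 132.52 kg/min.
The evaporator receives (1−α)·459.4 of feed at 0.491 water and removes 0.870 of that water:
0.870×0.491×(1−α)×459.4 = 132.52
(1−α) = 132.52/196.24 = 0.6753;  α = 0.3247.
Bypass flow = 0.3247×459.4 = 149.17 kg/min.

149.2 kg/min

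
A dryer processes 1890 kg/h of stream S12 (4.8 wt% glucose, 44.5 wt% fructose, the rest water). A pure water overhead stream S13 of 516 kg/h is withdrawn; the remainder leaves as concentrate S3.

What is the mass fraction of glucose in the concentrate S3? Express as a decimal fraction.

0.066

glucose is not removed: 1890×0.048 = 90.72 kg/h of glucose enters S3.
Concentrate = 1890 − 516 = 1374 kg/h.
Mass fraction = 90.72/1374 = 0.066.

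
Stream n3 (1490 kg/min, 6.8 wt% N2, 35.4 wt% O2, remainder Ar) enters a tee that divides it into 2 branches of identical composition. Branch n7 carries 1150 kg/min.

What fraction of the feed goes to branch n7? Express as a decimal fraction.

0.772

Fraction to n7 = 1150/1490 = 0.7718.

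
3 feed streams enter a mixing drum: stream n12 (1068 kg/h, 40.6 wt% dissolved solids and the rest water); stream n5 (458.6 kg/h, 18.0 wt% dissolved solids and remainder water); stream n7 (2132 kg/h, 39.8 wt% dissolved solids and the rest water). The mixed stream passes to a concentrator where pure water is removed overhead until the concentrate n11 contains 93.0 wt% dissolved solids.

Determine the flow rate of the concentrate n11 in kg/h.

1467 kg/h

dissolved solids entering = 1068×0.406 + 458.6×0.180 + 2132×0.398 = 1364.7 kg/h.
All dissolved solids reports to n11, so n11 = 1364.7/0.930 = 1467.4 kg/h.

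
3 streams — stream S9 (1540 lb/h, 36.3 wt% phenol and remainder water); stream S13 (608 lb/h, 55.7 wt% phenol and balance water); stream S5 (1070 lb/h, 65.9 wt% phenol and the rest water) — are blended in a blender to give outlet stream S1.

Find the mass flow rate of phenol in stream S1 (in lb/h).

phenol out = phenol in = 1540×0.363 + 608×0.557 + 1070×0.659 = 1602.8 lb/h.

1603 lb/h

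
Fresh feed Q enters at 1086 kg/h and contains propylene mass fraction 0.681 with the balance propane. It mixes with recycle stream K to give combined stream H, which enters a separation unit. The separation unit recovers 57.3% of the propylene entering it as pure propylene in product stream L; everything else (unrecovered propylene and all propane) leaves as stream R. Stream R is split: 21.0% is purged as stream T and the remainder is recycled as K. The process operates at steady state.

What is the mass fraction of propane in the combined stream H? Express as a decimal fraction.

propane enters only via Q and leaves only via the purge: 1086×0.319 = 0.210×(propane in R), and the separation unit passes all propane, so propane in H = propane in R = 1649.7 kg/h.
propylene in H: m_A = 1086×0.681 + (1−0.210)·(1−0.573)·m_A, so m_A = 739.57/0.6627 = 1116 kg/h.
H = 1116 + 1649.7 = 2765.7 kg/h.
propane fraction in H = 1649.7/2765.7 = 0.596.

0.596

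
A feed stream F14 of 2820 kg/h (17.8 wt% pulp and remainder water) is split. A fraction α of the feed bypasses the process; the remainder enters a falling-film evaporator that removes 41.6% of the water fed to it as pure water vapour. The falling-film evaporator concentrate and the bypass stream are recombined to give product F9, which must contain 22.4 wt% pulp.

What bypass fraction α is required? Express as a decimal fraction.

0.399

All 2820×0.178 = 501.96 kg/h of pulp reaches F9, so F9 = 501.96/0.224 = 2240.9 kg/h and vapour = 579.11 kg/h.
The evaporator receives (1−α)·2820 of feed at 0.822 water and removes 0.416 of that water:
0.416×0.822×(1−α)×2820 = 579.11
(1−α) = 579.11/964.3 = 0.6005;  α = 0.3995.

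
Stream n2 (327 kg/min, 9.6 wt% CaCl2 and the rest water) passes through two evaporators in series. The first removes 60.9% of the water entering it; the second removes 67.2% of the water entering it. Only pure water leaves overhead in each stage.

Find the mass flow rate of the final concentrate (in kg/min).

water in feed = 327×0.904 = 295.61 kg/min.
After stage 1: water left = (1−0.609)×295.61 = 115.58; stream total = 146.97 kg/min.
After stage 2: water left = (1−0.672)×115.58 = 37.911; final concentrate = 69.303 kg/min.

69.3 kg/min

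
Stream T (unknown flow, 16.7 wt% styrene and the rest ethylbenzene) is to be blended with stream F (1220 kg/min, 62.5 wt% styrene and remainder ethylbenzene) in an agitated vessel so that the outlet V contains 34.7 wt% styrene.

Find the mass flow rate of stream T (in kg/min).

1884 kg/min

Let T be the unknown flow. Total out = 1220 + T.
styrene balance: 762.5 + 0.167·T = 0.347·(1220 + T)
(0.167 − 0.347)·T = 0.347×1220 − 762.5 = -339.16
T = -339.16 / -0.180 = 1884.2 kg/min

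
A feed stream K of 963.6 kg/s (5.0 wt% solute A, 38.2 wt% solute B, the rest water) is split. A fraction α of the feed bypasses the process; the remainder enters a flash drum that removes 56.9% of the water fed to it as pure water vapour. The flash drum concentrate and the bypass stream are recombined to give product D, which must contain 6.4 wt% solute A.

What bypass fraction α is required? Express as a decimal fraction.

All 963.6×0.050 = 48.18 kg/s of solute A reaches D, so D = 48.18/0.064 = 752.81 kg/s and vapour = 210.79 kg/s.
The evaporator receives (1−α)·963.6 of feed at 0.568 water and removes 0.569 of that water:
0.569×0.568×(1−α)×963.6 = 210.79
(1−α) = 210.79/311.43 = 0.6768;  α = 0.3232.

0.323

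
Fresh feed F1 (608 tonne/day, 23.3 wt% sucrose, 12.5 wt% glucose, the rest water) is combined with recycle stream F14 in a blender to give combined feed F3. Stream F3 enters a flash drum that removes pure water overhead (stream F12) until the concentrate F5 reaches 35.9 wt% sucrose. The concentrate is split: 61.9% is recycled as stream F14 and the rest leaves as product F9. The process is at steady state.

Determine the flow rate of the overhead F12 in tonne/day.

Overall sucrose balance (none leaves overhead): sucrose in fresh feed = sucrose in product, i.e. 608×0.233 = (1−0.619)·F5·0.359.
F5 = 141.66/(0.359×0.381) = 1035.7 tonne/day.
Recycle F14 = 0.619×1035.7 = 641.11 tonne/day.
Combined feed F3 = 608 + 641.11 = 1249.1 tonne/day.
Overhead F12 = F3 − F5 = 1249.1 − 1035.7 = 213.39 tonne/day.

213.4 tonne/day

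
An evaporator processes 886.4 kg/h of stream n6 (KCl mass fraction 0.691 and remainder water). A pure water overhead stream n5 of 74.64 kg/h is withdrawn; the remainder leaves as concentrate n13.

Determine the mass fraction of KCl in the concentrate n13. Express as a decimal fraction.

KCl is not removed: 886.4×0.691 = 612.5 kg/h of KCl enters n13.
Concentrate = 886.4 − 74.64 = 811.76 kg/h.
Mass fraction = 612.5/811.76 = 0.755.

0.755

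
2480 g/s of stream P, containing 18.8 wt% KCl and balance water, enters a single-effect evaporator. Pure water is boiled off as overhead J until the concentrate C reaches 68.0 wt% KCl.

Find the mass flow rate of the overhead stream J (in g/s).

1794 g/s

KCl is conserved: 2480×0.188 = 466.24 g/s all reports to the concentrate.
Concentrate = 466.24/(target fraction) = 685.65 g/s.
Overhead = 2480 − 685.65 = 1794.4 g/s.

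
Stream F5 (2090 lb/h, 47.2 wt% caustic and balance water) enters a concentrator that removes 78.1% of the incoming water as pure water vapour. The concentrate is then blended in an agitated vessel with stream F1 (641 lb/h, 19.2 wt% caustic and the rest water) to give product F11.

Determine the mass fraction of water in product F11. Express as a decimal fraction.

Vapour removed = 0.781×0.528×2090 = 861.85 lb/h; concentrate = 1228.2 lb/h.
water reaching the mixer = 241.67 (from concentrate) + 641×0.808 = 759.6 lb/h.
Product flow = 1228.2 + 641 = 1869.2 lb/h; water fraction = 0.406.

0.406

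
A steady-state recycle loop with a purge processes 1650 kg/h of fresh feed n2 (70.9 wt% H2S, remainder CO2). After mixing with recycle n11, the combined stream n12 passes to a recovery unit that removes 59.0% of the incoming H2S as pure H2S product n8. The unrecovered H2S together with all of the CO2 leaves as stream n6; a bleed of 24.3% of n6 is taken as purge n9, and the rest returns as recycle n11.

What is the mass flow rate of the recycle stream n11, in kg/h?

2022 kg/h

CO2 enters only via n2 and leaves only via the purge: 1650×0.291 = 0.243×(CO2 in n6), and the recovery unit passes all CO2, so CO2 in n12 = CO2 in n6 = 1975.9 kg/h.
H2S in n12: m_A = 1650×0.709 + (1−0.243)·(1−0.590)·m_A, so m_A = 1169.8/0.6896 = 1696.3 kg/h.
n6 = (1−0.590)×1696.3 + 1975.9 = 2671.4 kg/h.
Recycle n11 = (1−0.243)×2671.4 = 2022.3 kg/h.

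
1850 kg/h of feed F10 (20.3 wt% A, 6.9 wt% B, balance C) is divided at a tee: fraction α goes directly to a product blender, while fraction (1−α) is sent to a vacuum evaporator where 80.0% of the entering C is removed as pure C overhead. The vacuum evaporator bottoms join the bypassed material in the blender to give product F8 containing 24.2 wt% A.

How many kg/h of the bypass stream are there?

All 1850×0.203 = 375.55 kg/h of A reaches F8, so F8 = 375.55/0.242 = 1551.9 kg/h and vapour = 298.14 kg/h.
The evaporator receives (1−α)·1850 of feed at 0.728 C and removes 0.800 of that C:
0.800×0.728×(1−α)×1850 = 298.14
(1−α) = 298.14/1077.4 = 0.2767;  α = 0.7233.
Bypass flow = 0.7233×1850 = 1338.1 kg/h.

1338 kg/h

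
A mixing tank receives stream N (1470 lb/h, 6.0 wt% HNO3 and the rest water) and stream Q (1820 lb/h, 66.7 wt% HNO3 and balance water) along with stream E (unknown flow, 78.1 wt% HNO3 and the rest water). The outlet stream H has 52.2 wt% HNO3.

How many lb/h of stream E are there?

1603 lb/h

Let E be the unknown flow. Total out = 3290 + E.
HNO3 balance: 1302.1 + 0.781·E = 0.522·(3290 + E)
(0.781 − 0.522)·E = 0.522×3290 − 1302.1 = 415.24
E = 415.24 / 0.259 = 1603.2 lb/h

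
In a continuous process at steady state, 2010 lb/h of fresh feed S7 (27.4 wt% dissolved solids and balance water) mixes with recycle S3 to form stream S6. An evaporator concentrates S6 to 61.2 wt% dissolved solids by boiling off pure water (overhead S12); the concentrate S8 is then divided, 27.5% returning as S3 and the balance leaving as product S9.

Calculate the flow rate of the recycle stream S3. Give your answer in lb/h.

Overall dissolved solids balance (none leaves overhead): dissolved solids in fresh feed = dissolved solids in product, i.e. 2010×0.274 = (1−0.275)·S8·0.612.
S8 = 550.74/(0.612×0.725) = 1241.2 lb/h.
Recycle S3 = 0.275×1241.2 = 341.34 lb/h.

341.3 lb/h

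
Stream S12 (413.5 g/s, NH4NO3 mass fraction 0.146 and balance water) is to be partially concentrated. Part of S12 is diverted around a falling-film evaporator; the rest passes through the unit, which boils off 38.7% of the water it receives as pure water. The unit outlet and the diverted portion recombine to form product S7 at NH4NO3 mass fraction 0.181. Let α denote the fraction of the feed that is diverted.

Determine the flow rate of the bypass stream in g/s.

All 413.5×0.146 = 60.371 g/s of NH4NO3 reaches S7, so S7 = 60.371/0.181 = 333.54 g/s and vapour = 79.959 g/s.
The evaporator receives (1−α)·413.5 of feed at 0.854 water and removes 0.387 of that water:
0.387×0.854×(1−α)×413.5 = 79.959
(1−α) = 79.959/136.66 = 0.5851;  α = 0.4149.
Bypass flow = 0.4149×413.5 = 171.57 g/s.

171.6 g/s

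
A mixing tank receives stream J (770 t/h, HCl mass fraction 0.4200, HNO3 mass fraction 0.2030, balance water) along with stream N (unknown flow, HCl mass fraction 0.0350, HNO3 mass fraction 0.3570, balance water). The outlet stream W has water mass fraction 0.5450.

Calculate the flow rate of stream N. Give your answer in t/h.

2053 t/h

Let N be the unknown flow. Total out = 770 + N.
water balance: 290.29 + 0.608·N = 0.545·(770 + N)
(0.608 − 0.545)·N = 0.545×770 − 290.29 = 129.36
N = 129.36 / 0.063 = 2053.3 t/h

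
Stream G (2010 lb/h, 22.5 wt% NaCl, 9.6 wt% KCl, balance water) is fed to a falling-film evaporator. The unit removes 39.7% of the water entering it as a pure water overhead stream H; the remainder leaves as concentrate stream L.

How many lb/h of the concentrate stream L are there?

1468 lb/h

water entering = 2010×0.679 = 1364.8 lb/h; overhead removed = 0.397×1364.8 = 541.82 lb/h.
Concentrate = 2010 − 541.82 = 1468.2 lb/h.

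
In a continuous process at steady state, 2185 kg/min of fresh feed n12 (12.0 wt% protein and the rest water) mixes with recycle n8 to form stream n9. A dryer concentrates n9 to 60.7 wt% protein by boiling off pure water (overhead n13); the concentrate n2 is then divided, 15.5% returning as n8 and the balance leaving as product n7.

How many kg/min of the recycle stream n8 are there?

Overall protein balance (none leaves overhead): protein in fresh feed = protein in product, i.e. 2185×0.120 = (1−0.155)·n2·0.607.
n2 = 262.2/(0.607×0.845) = 511.2 kg/min.
Recycle n8 = 0.155×511.2 = 79.235 kg/min.

79.24 kg/min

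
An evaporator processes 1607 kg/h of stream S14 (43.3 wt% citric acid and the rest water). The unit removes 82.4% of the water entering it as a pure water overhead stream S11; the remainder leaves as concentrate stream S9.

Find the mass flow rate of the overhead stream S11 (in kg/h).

water entering = 1607×0.567 = 911.17 kg/h; overhead removed = 0.824×911.17 = 750.8 kg/h.

750.8 kg/h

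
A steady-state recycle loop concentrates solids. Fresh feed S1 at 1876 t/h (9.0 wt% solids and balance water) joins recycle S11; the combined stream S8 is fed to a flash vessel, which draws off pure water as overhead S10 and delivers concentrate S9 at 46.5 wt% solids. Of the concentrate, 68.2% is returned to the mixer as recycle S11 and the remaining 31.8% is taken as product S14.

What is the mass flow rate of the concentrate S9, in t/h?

Overall solids balance (none leaves overhead): solids in fresh feed = solids in product, i.e. 1876×0.090 = (1−0.682)·S9·0.465.
S9 = 168.84/(0.465×0.318) = 1141.8 t/h.

1142 t/h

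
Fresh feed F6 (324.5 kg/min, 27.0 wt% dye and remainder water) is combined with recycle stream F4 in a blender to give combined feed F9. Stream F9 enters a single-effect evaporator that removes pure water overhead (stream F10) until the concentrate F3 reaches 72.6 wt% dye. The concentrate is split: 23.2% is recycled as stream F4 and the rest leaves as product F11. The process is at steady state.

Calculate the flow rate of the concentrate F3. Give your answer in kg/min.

Overall dye balance (none leaves overhead): dye in fresh feed = dye in product, i.e. 324.5×0.270 = (1−0.232)·F3·0.726.
F3 = 87.615/(0.726×0.768) = 157.14 kg/min.

157.1 kg/min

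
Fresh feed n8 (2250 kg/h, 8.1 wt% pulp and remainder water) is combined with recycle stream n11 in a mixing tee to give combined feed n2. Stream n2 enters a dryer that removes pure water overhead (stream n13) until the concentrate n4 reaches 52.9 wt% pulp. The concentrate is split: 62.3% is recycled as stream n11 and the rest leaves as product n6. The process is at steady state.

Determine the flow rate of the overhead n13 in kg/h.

Overall pulp balance (none leaves overhead): pulp in fresh feed = pulp in product, i.e. 2250×0.081 = (1−0.623)·n4·0.529.
n4 = 182.25/(0.529×0.377) = 913.84 kg/h.
Recycle n11 = 0.623×913.84 = 569.32 kg/h.
Combined feed n2 = 2250 + 569.32 = 2819.3 kg/h.
Overhead n13 = n2 − n4 = 2819.3 − 913.84 = 1905.5 kg/h.

1905 kg/h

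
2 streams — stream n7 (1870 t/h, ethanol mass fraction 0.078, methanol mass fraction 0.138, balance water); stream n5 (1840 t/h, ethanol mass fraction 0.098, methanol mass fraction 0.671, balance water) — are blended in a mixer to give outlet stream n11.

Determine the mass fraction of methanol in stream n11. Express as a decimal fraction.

Total flow out = 1870 + 1840 = 3710 t/h.
methanol in = 1870×0.138 + 1840×0.671 = 1492.7 t/h.
methanol mass fraction in n11 = 1492.7/3710 = 0.402.

0.402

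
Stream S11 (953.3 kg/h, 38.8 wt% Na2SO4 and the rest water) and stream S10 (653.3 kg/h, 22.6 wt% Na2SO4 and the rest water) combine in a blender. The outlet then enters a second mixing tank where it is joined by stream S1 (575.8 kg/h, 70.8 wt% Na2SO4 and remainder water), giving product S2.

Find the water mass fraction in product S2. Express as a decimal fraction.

0.576

Overall, product flow = 2182.4 kg/h.
water in = 953.3×0.612 + 653.3×0.774 + 575.8×0.292 = 1257.2 kg/h.
water fraction in S2 = 0.576.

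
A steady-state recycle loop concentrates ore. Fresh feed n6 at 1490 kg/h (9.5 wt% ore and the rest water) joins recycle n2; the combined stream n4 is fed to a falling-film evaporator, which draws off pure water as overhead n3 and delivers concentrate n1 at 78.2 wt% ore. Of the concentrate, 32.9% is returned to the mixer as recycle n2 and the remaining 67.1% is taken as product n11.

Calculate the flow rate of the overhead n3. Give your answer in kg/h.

Overall ore balance (none leaves overhead): ore in fresh feed = ore in product, i.e. 1490×0.095 = (1−0.329)·n1·0.782.
n1 = 141.55/(0.782×0.671) = 269.76 kg/h.
Recycle n2 = 0.329×269.76 = 88.752 kg/h.
Combined feed n4 = 1490 + 88.752 = 1578.8 kg/h.
Overhead n3 = n4 − n1 = 1578.8 − 269.76 = 1309 kg/h.

1309 kg/h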